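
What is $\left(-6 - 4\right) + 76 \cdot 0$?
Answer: $-10$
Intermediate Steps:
$\left(-6 - 4\right) + 76 \cdot 0 = \left(-6 - 4\right) + 0 = -10 + 0 = -10$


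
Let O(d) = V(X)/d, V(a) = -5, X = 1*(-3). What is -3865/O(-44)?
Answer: -34012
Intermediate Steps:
X = -3
O(d) = -5/d
-3865/O(-44) = -3865/((-5/(-44))) = -3865/((-5*(-1/44))) = -3865/5/44 = -3865*44/5 = -34012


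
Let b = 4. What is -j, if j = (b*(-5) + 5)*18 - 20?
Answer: 290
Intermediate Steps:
j = -290 (j = (4*(-5) + 5)*18 - 20 = (-20 + 5)*18 - 20 = -15*18 - 20 = -270 - 20 = -290)
-j = -1*(-290) = 290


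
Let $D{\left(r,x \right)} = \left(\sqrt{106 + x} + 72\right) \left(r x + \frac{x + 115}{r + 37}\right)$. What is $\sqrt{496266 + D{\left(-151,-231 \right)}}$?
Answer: $\frac{\sqrt{9772248834 + 566658375 i \sqrt{5}}}{57} \approx 1737.9 + 112.2 i$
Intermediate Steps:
$D{\left(r,x \right)} = \left(72 + \sqrt{106 + x}\right) \left(r x + \frac{115 + x}{37 + r}\right)$
$\sqrt{496266 + D{\left(-151,-231 \right)}} = \sqrt{496266 + \frac{8280 + 72 \left(-231\right) + 115 \sqrt{106 - 231} - 231 \sqrt{106 - 231} + 72 \left(-231\right) \left(-151\right)^{2} + 2664 \left(-151\right) \left(-231\right) - 231 \left(-151\right)^{2} \sqrt{106 - 231} + 37 \left(-151\right) \left(-231\right) \sqrt{106 - 231}}{37 - 151}} = \sqrt{496266 + \frac{8280 - 16632 + 115 \sqrt{-125} - 231 \sqrt{-125} + 72 \left(-231\right) 22801 + 92922984 - 5267031 \sqrt{-125} + 37 \left(-151\right) \left(-231\right) \sqrt{-125}}{-114}} = \sqrt{496266 - \frac{8280 - 16632 + 115 \cdot 5 i \sqrt{5} - 231 \cdot 5 i \sqrt{5} - 379226232 + 92922984 - 5267031 \cdot 5 i \sqrt{5} + 37 \left(-151\right) \left(-231\right) 5 i \sqrt{5}}{114}} = \sqrt{496266 - \frac{8280 - 16632 + 575 i \sqrt{5} - 1155 i \sqrt{5} - 379226232 + 92922984 - 26335155 i \sqrt{5} + 6452985 i \sqrt{5}}{114}} = \sqrt{496266 - \frac{-286311600 - 19882750 i \sqrt{5}}{114}} = \sqrt{496266 + \left(\frac{47718600}{19} + \frac{9941375 i \sqrt{5}}{57}\right)} = \sqrt{\frac{57147654}{19} + \frac{9941375 i \sqrt{5}}{57}}$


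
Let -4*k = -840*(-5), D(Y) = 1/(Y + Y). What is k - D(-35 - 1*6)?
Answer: -86099/82 ≈ -1050.0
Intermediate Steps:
D(Y) = 1/(2*Y)
k = -1050 (k = -(-210)*(-5) = -1/4*4200 = -1050)
k - D(-35 - 1*6) = -1050 - 1/(2*(-35 - 1*6)) = -1050 - 1/(2*(-35 - 6)) = -1050 - 1/(2*(-41)) = -1050 - (-1)/(2*41) = -1050 - 1*(-1/82) = -1050 + 1/82 = -86099/82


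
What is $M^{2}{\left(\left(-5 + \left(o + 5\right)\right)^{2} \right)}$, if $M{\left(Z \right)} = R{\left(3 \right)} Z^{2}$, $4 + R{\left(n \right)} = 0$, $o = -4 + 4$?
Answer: $0$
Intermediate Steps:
$o = 0$
$R{\left(n \right)} = -4$ ($R{\left(n \right)} = -4 + 0 = -4$)
$M{\left(Z \right)} = - 4 Z^{2}$
$M^{2}{\left(\left(-5 + \left(o + 5\right)\right)^{2} \right)} = \left(- 4 \left(\left(-5 + \left(0 + 5\right)\right)^{2}\right)^{2}\right)^{2} = \left(- 4 \left(\left(-5 + 5\right)^{2}\right)^{2}\right)^{2} = \left(- 4 \left(0^{2}\right)^{2}\right)^{2} = \left(- 4 \cdot 0^{2}\right)^{2} = \left(\left(-4\right) 0\right)^{2} = 0^{2} = 0$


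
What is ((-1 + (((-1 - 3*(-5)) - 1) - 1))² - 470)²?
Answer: 121801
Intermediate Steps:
((-1 + (((-1 - 3*(-5)) - 1) - 1))² - 470)² = ((-1 + (((-1 + 15) - 1) - 1))² - 470)² = ((-1 + ((14 - 1) - 1))² - 470)² = ((-1 + (13 - 1))² - 470)² = ((-1 + 12)² - 470)² = (11² - 470)² = (121 - 470)² = (-349)² = 121801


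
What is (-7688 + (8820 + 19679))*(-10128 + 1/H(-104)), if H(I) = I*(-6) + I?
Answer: -109602359349/520 ≈ -2.1077e+8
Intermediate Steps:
H(I) = -5*I (H(I) = -6*I + I = -5*I)
(-7688 + (8820 + 19679))*(-10128 + 1/H(-104)) = (-7688 + (8820 + 19679))*(-10128 + 1/(-5*(-104))) = (-7688 + 28499)*(-10128 + 1/520) = 20811*(-10128 + 1/520) = 20811*(-5266559/520) = -109602359349/520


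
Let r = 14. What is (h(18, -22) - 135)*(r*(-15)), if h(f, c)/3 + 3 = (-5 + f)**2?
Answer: -76230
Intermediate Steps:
h(f, c) = -9 + 3*(-5 + f)**2
(h(18, -22) - 135)*(r*(-15)) = ((-9 + 3*(-5 + 18)**2) - 135)*(14*(-15)) = ((-9 + 3*13**2) - 135)*(-210) = ((-9 + 3*169) - 135)*(-210) = ((-9 + 507) - 135)*(-210) = (498 - 135)*(-210) = 363*(-210) = -76230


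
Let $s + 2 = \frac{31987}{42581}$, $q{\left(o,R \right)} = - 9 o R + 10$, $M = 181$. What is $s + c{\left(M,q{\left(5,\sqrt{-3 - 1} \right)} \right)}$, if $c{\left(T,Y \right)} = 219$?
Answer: $\frac{9272064}{42581} \approx 217.75$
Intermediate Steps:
$q{\left(o,R \right)} = 10 - 9 R o$ ($q{\left(o,R \right)} = - 9 R o + 10 = 10 - 9 R o$)
$s = - \frac{53175}{42581}$ ($s = -2 + \frac{31987}{42581} = - \frac{53175}{42581} \approx -1.2488$)
$s + c{\left(M,q{\left(5,\sqrt{-3 - 1} \right)} \right)} = - \frac{53175}{42581} + 219 = \frac{9272064}{42581}$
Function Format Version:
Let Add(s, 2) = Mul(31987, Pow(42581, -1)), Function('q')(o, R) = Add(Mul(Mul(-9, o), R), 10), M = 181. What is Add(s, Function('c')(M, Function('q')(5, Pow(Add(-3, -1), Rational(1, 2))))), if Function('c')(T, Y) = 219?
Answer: Rational(9272064, 42581) ≈ 217.75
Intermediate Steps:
Function('q')(o, R) = Add(10, Mul(-9, R, o)) (Function('q')(o, R) = Add(Mul(-9, R, o), 10) = Add(10, Mul(-9, R, o)))
s = Rational(-53175, 42581) (s = Add(-2, Mul(31987, Pow(42581, -1))) = Add(-2, Mul(31987, Rational(1, 42581))) = Add(-2, Rational(31987, 42581)) = Rational(-53175, 42581) ≈ -1.2488)
Add(s, Function('c')(M, Function('q')(5, Pow(Add(-3, -1), Rational(1, 2))))) = Add(Rational(-53175, 42581), 219) = Rational(9272064, 42581)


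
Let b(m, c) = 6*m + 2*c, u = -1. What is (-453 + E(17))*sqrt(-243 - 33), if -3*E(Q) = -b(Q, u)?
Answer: -2518*I*sqrt(69)/3 ≈ -6972.0*I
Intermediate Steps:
b(m, c) = 2*c + 6*m
E(Q) = -2/3 + 2*Q (E(Q) = -(-1)*(2*(-1) + 6*Q)/3 = -(-1)*(-2 + 6*Q)/3 = -(2 - 6*Q)/3 = -2/3 + 2*Q)
(-453 + E(17))*sqrt(-243 - 33) = (-453 + (-2/3 + 2*17))*sqrt(-243 - 33) = (-453 + (-2/3 + 34))*sqrt(-276) = (-453 + 100/3)*(2*I*sqrt(69)) = -2518*I*sqrt(69)/3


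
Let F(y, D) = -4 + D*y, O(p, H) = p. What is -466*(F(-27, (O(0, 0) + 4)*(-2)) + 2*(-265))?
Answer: 148188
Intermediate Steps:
-466*(F(-27, (O(0, 0) + 4)*(-2)) + 2*(-265)) = -466*((-4 + ((0 + 4)*(-2))*(-27)) + 2*(-265)) = -466*((-4 + (4*(-2))*(-27)) - 530) = -466*((-4 - 8*(-27)) - 530) = -466*((-4 + 216) - 530) = -466*(212 - 530) = -466*(-318) = 148188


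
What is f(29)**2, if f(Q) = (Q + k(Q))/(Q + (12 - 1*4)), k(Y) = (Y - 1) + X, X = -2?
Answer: 3025/1369 ≈ 2.2096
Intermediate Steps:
k(Y) = -3 + Y (k(Y) = (Y - 1) - 2 = (-1 + Y) - 2 = -3 + Y)
f(Q) = (-3 + 2*Q)/(8 + Q) (f(Q) = (Q + (-3 + Q))/(Q + (12 - 1*4)) = (-3 + 2*Q)/(Q + (12 - 4)) = (-3 + 2*Q)/(Q + 8) = (-3 + 2*Q)/(8 + Q))
f(29)**2 = ((-3 + 2*29)/(8 + 29))**2 = ((-3 + 58)/37)**2 = ((1/37)*55)**2 = (55/37)**2 = 3025/1369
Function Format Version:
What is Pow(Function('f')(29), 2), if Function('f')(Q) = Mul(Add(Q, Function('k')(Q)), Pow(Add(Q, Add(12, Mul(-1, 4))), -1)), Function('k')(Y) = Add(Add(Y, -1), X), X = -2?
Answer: Rational(3025, 1369) ≈ 2.2096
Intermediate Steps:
Function('k')(Y) = Add(-3, Y) (Function('k')(Y) = Add(Add(Y, -1), -2) = Add(Add(-1, Y), -2) = Add(-3, Y))
Function('f')(Q) = Mul(Pow(Add(8, Q), -1), Add(-3, Mul(2, Q))) (Function('f')(Q) = Mul(Add(Q, Add(-3, Q)), Pow(Add(Q, Add(12, Mul(-1, 4))), -1)) = Mul(Add(-3, Mul(2, Q)), Pow(Add(Q, Add(12, -4)), -1)) = Mul(Add(-3, Mul(2, Q)), Pow(Add(Q, 8), -1)) = Mul(Add(-3, Mul(2, Q)), Pow(Add(8, Q), -1)) = Mul(Pow(Add(8, Q), -1), Add(-3, Mul(2, Q))))
Pow(Function('f')(29), 2) = Pow(Mul(Pow(Add(8, 29), -1), Add(-3, Mul(2, 29))), 2) = Pow(Mul(Pow(37, -1), Add(-3, 58)), 2) = Pow(Mul(Rational(1, 37), 55), 2) = Pow(Rational(55, 37), 2) = Rational(3025, 1369)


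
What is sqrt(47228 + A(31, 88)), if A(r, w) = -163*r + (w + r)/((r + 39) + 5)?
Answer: 14*sqrt(48417)/15 ≈ 205.37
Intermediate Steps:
A(r, w) = -163*r + (r + w)/(44 + r) (A(r, w) = -163*r + (r + w)/((39 + r) + 5) = -163*r + (r + w)/(44 + r))
sqrt(47228 + A(31, 88)) = sqrt(47228 + (88 - 7171*31 - 163*31**2)/(44 + 31)) = sqrt(47228 + (88 - 222301 - 163*961)/75) = sqrt(47228 + (88 - 222301 - 156643)/75) = sqrt(47228 + (1/75)*(-378856)) = sqrt(47228 - 378856/75) = sqrt(3163244/75) = 14*sqrt(48417)/15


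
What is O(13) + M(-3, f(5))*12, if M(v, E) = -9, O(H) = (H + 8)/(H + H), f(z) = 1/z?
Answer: -2787/26 ≈ -107.19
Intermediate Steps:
O(H) = (8 + H)/(2*H) (O(H) = (8 + H)/((2*H)) = (8 + H)*(1/(2*H)) = (8 + H)/(2*H))
O(13) + M(-3, f(5))*12 = (1/2)*(8 + 13)/13 - 9*12 = (1/2)*(1/13)*21 - 108 = 21/26 - 108 = -2787/26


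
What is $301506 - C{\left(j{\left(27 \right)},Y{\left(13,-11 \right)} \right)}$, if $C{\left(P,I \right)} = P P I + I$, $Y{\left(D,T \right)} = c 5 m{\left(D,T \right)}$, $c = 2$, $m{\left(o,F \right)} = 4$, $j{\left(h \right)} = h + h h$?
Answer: $-22559974$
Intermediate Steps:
$j{\left(h \right)} = h + h^{2}$
$Y{\left(D,T \right)} = 40$ ($Y{\left(D,T \right)} = 2 \cdot 5 \cdot 4 = 10 \cdot 4 = 40$)
$C{\left(P,I \right)} = I + I P^{2}$ ($C{\left(P,I \right)} = P^{2} I + I = I P^{2} + I = I + I P^{2}$)
$301506 - C{\left(j{\left(27 \right)},Y{\left(13,-11 \right)} \right)} = 301506 - 40 \left(1 + \left(27 \left(1 + 27\right)\right)^{2}\right) = 301506 - 40 \left(1 + \left(27 \cdot 28\right)^{2}\right) = 301506 - 40 \left(1 + 756^{2}\right) = 301506 - 40 \left(1 + 571536\right) = 301506 - 40 \cdot 571537 = 301506 - 22861480 = -22559974$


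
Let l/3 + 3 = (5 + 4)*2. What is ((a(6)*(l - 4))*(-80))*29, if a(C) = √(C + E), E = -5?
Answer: -95120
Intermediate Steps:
l = 45 (l = -9 + 3*((5 + 4)*2) = -9 + 3*(9*2) = -9 + 3*18 = -9 + 54 = 45)
a(C) = √(-5 + C) (a(C) = √(C - 5) = √(-5 + C))
((a(6)*(l - 4))*(-80))*29 = ((√(-5 + 6)*(45 - 4))*(-80))*29 = ((√1*41)*(-80))*29 = ((1*41)*(-80))*29 = (41*(-80))*29 = -3280*29 = -95120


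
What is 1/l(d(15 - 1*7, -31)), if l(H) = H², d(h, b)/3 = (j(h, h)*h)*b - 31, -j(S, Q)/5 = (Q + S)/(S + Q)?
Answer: 1/13155129 ≈ 7.6016e-8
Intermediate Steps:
j(S, Q) = -5 (j(S, Q) = -5*(Q + S)/(S + Q) = -5*(Q + S)/(Q + S) = -5*1 = -5)
d(h, b) = -93 - 15*b*h (d(h, b) = 3*((-5*h)*b - 31) = 3*(-5*b*h - 31) = 3*(-31 - 5*b*h) = -93 - 15*b*h)
1/l(d(15 - 1*7, -31)) = 1/((-93 - 15*(-31)*(15 - 1*7))²) = 1/((-93 - 15*(-31)*(15 - 7))²) = 1/((-93 - 15*(-31)*8)²) = 1/((-93 + 3720)²) = 1/(3627²) = 1/13155129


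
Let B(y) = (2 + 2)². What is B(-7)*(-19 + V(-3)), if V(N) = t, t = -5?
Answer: -384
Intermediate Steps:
B(y) = 16 (B(y) = 4² = 16)
V(N) = -5
B(-7)*(-19 + V(-3)) = 16*(-19 - 5) = 16*(-24) = -384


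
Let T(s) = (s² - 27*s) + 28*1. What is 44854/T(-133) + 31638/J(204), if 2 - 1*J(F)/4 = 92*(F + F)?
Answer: 108215315/57126748 ≈ 1.8943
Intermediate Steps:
J(F) = 8 - 736*F (J(F) = 8 - 368*(F + F) = 8 - 368*2*F = 8 - 736*F)
T(s) = 28 + s² - 27*s (T(s) = (s² - 27*s) + 28 = 28 + s² - 27*s)
44854/T(-133) + 31638/J(204) = 44854/(28 + (-133)² - 27*(-133)) + 31638/(8 - 736*204) = 44854/(28 + 17689 + 3591) + 31638/(8 - 150144) = 44854/21308 + 31638/(-150136) = 44854*(1/21308) + 31638*(-1/150136) = 22427/10654 - 15819/75068 = 108215315/57126748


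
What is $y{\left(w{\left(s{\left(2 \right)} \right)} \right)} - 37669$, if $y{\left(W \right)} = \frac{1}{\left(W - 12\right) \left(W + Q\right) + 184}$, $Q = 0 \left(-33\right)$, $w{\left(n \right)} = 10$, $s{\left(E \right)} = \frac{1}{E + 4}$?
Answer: $- \frac{6177715}{164} \approx -37669.0$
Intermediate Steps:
$s{\left(E \right)} = \frac{1}{4 + E}$
$Q = 0$
$y{\left(W \right)} = \frac{1}{184 + W \left(-12 + W\right)}$ ($y{\left(W \right)} = \frac{1}{\left(W - 12\right) \left(W + 0\right) + 184} = \frac{1}{\left(-12 + W\right) W + 184} = \frac{1}{W \left(-12 + W\right) + 184} = \frac{1}{184 + W \left(-12 + W\right)}$)
$y{\left(w{\left(s{\left(2 \right)} \right)} \right)} - 37669 = \frac{1}{184 + 10^{2} - 120} - 37669 = \frac{1}{184 + 100 - 120} - 37669 = \frac{1}{164} - 37669 = - \frac{6177715}{164}$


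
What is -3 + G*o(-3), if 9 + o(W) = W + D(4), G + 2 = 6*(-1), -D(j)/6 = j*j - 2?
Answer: 765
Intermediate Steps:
D(j) = 12 - 6*j² (D(j) = -6*(j*j - 2) = -6*(j² - 2) = -6*(-2 + j²) = 12 - 6*j²)
G = -8 (G = -2 + 6*(-1) = -2 - 6 = -8)
o(W) = -93 + W (o(W) = -9 + (W + (12 - 6*4²)) = -9 + (W + (12 - 6*16)) = -9 + (W + (12 - 96)) = -9 + (W - 84) = -9 + (-84 + W) = -93 + W)
-3 + G*o(-3) = -3 - 8*(-93 - 3) = -3 - 8*(-96) = -3 + 768 = 765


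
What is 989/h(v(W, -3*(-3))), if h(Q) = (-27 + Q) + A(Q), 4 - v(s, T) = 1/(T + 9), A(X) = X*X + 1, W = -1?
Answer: -320436/2105 ≈ -152.23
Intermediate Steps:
A(X) = 1 + X**2 (A(X) = X**2 + 1 = 1 + X**2)
v(s, T) = 4 - 1/(9 + T) (v(s, T) = 4 - 1/(T + 9) = 4 - 1/(9 + T))
h(Q) = -26 + Q + Q**2 (h(Q) = (-27 + Q) + (1 + Q**2) = -26 + Q + Q**2)
989/h(v(W, -3*(-3))) = 989/(-26 + (35 + 4*(-3*(-3)))/(9 - 3*(-3)) + ((35 + 4*(-3*(-3)))/(9 - 3*(-3)))**2) = 989/(-26 + (35 + 4*9)/(9 + 9) + ((35 + 4*9)/(9 + 9))**2) = 989/(-26 + (35 + 36)/18 + ((35 + 36)/18)**2) = 989/(-26 + (1/18)*71 + ((1/18)*71)**2) = 989/(-26 + 71/18 + (71/18)**2) = 989/(-26 + 71/18 + 5041/324) = 989/(-2105/324) = 989*(-324/2105) = -320436/2105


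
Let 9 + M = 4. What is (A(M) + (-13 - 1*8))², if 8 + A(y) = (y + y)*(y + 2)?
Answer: 1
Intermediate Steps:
M = -5 (M = -9 + 4 = -5)
A(y) = -8 + 2*y*(2 + y) (A(y) = -8 + (y + y)*(y + 2) = -8 + (2*y)*(2 + y) = -8 + 2*y*(2 + y))
(A(M) + (-13 - 1*8))² = ((-8 + 2*(-5)² + 4*(-5)) + (-13 - 1*8))² = ((-8 + 2*25 - 20) + (-13 - 8))² = ((-8 + 50 - 20) - 21)² = (22 - 21)² = 1² = 1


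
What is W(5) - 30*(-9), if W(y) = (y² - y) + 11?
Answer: 301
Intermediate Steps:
W(y) = 11 + y² - y
W(5) - 30*(-9) = (11 + 5² - 1*5) - 30*(-9) = (11 + 25 - 5) + 270 = 31 + 270 = 301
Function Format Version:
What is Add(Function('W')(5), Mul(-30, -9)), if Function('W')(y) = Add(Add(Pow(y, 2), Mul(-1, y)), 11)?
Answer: 301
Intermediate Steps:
Function('W')(y) = Add(11, Pow(y, 2), Mul(-1, y))
Add(Function('W')(5), Mul(-30, -9)) = Add(Add(11, Pow(5, 2), Mul(-1, 5)), Mul(-30, -9)) = Add(Add(11, 25, -5), 270) = Add(31, 270) = 301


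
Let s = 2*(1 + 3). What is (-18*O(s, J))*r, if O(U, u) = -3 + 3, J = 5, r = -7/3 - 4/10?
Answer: 0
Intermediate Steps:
r = -41/15 (r = -7*⅓ - 4*⅒ = -7/3 - ⅖ = -41/15 ≈ -2.7333)
s = 8 (s = 2*4 = 8)
O(U, u) = 0
(-18*O(s, J))*r = -18*0*(-41/15) = 0*(-41/15) = 0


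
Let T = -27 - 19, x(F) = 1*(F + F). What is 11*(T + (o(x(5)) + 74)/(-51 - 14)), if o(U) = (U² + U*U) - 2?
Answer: -35882/65 ≈ -552.03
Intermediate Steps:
x(F) = 2*F (x(F) = 1*(2*F) = 2*F)
o(U) = -2 + 2*U² (o(U) = (U² + U²) - 2 = 2*U² - 2 = -2 + 2*U²)
T = -46
11*(T + (o(x(5)) + 74)/(-51 - 14)) = 11*(-46 + ((-2 + 2*(2*5)²) + 74)/(-51 - 14)) = 11*(-46 + ((-2 + 2*10²) + 74)/(-65)) = 11*(-46 + ((-2 + 2*100) + 74)*(-1/65)) = 11*(-46 + ((-2 + 200) + 74)*(-1/65)) = 11*(-46 + (198 + 74)*(-1/65)) = 11*(-46 + 272*(-1/65)) = 11*(-46 - 272/65) = 11*(-3262/65) = -35882/65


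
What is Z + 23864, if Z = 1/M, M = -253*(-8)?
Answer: 48300737/2024 ≈ 23864.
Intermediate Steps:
M = 2024
Z = 1/2024 ≈ 0.00049407
Z + 23864 = 1/2024 + 23864 = 48300737/2024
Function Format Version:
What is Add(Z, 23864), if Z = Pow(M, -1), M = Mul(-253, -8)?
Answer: Rational(48300737, 2024) ≈ 23864.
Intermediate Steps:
M = 2024
Z = Rational(1, 2024) (Z = Pow(2024, -1) = Rational(1, 2024) ≈ 0.00049407)
Add(Z, 23864) = Add(Rational(1, 2024), 23864) = Rational(48300737, 2024)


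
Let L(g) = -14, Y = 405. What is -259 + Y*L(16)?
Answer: -5929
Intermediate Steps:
-259 + Y*L(16) = -259 + 405*(-14) = -259 - 5670 = -5929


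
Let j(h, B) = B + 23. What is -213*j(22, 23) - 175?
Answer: -9973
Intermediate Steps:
j(h, B) = 23 + B
-213*j(22, 23) - 175 = -213*(23 + 23) - 175 = -213*46 - 175 = -9798 - 175 = -9973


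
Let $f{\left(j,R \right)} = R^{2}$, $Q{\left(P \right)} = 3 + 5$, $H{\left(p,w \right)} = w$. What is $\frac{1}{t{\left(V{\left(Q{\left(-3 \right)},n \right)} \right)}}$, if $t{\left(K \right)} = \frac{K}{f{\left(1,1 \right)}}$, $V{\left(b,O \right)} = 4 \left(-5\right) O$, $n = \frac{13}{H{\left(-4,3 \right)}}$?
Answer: $- \frac{3}{260} \approx -0.011538$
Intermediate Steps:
$Q{\left(P \right)} = 8$
$n = \frac{13}{3} \approx 4.3333$
$V{\left(b,O \right)} = - 20 O$
$t{\left(K \right)} = K$ ($t{\left(K \right)} = \frac{K}{1^{2}} = \frac{K}{1} = K 1 = K$)
$\frac{1}{t{\left(V{\left(Q{\left(-3 \right)},n \right)} \right)}} = \frac{1}{\left(-20\right) \frac{13}{3}} = \frac{1}{- \frac{260}{3}} = - \frac{3}{260}$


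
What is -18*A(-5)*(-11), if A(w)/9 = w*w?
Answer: 44550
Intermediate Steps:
A(w) = 9*w**2 (A(w) = 9*(w*w) = 9*w**2)
-18*A(-5)*(-11) = -162*(-5)**2*(-11) = -162*25*(-11) = -18*225*(-11) = -4050*(-11) = 44550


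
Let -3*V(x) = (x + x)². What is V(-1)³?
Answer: -64/27 ≈ -2.3704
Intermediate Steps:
V(x) = -4*x²/3 (V(x) = -(x + x)²/3 = -4*x²/3)
V(-1)³ = (-4/3*(-1)²)³ = (-4/3*1)³ = (-4/3)³ = -64/27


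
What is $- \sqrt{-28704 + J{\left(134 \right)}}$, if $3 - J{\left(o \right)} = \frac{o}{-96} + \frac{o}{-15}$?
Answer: $- \frac{i \sqrt{103286415}}{60} \approx - 169.38 i$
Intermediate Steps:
$J{\left(o \right)} = 3 + \frac{37 o}{480}$ ($J{\left(o \right)} = 3 - \left(\frac{o}{-96} + \frac{o}{-15}\right) = 3 - \left(o \left(- \frac{1}{96}\right) + o \left(- \frac{1}{15}\right)\right) = 3 - \left(- \frac{o}{96} - \frac{o}{15}\right) = 3 - - \frac{37 o}{480} = 3 + \frac{37 o}{480}$)
$- \sqrt{-28704 + J{\left(134 \right)}} = - \sqrt{-28704 + \left(3 + \frac{37}{480} \cdot 134\right)} = - \sqrt{-28704 + \left(3 + \frac{2479}{240}\right)} = - \sqrt{-28704 + \frac{3199}{240}} = - \sqrt{- \frac{6885761}{240}} = - \frac{i \sqrt{103286415}}{60}$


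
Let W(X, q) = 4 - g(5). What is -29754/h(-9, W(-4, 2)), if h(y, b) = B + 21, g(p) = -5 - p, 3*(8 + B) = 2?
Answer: -89262/41 ≈ -2177.1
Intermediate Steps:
B = -22/3 (B = -8 + (1/3)*2 = -8 + 2/3 = -22/3 ≈ -7.3333)
W(X, q) = 14 (W(X, q) = 4 - (-5 - 1*5) = 4 - (-5 - 5) = 4 - 1*(-10) = 4 + 10 = 14)
h(y, b) = 41/3 (h(y, b) = -22/3 + 21 = 41/3)
-29754/h(-9, W(-4, 2)) = -29754/41/3 = -29754*3/41 = -19*4698/41 = -89262/41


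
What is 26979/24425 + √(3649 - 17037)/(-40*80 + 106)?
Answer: 26979/24425 - I*√3347/1547 ≈ 1.1046 - 0.037397*I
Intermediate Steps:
26979/24425 + √(3649 - 17037)/(-40*80 + 106) = 26979*(1/24425) + √(-13388)/(-3200 + 106) = 26979/24425 + (2*I*√3347)/(-3094) = 26979/24425 + (2*I*√3347)*(-1/3094) = 26979/24425 - I*√3347/1547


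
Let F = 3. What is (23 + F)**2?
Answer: 676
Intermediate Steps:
(23 + F)**2 = (23 + 3)**2 = 26**2 = 676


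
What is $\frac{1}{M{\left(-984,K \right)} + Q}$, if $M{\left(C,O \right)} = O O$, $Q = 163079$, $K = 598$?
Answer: $\frac{1}{520683} \approx 1.9206 \cdot 10^{-6}$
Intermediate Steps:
$M{\left(C,O \right)} = O^{2}$
$\frac{1}{M{\left(-984,K \right)} + Q} = \frac{1}{598^{2} + 163079} = \frac{1}{357604 + 163079} = \frac{1}{520683}$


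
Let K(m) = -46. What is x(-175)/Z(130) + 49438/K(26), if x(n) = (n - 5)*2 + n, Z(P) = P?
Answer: -645155/598 ≈ -1078.9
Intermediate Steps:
x(n) = -10 + 3*n (x(n) = (-5 + n)*2 + n = (-10 + 2*n) + n = -10 + 3*n)
x(-175)/Z(130) + 49438/K(26) = (-10 + 3*(-175))/130 + 49438/(-46) = (-10 - 525)*(1/130) + 49438*(-1/46) = -535*1/130 - 24719/23 = -107/26 - 24719/23 = -645155/598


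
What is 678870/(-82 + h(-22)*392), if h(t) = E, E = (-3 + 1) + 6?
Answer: 339435/743 ≈ 456.84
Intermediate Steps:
E = 4 (E = -2 + 6 = 4)
h(t) = 4
678870/(-82 + h(-22)*392) = 678870/(-82 + 4*392) = 678870/(-82 + 1568) = 678870/1486 = 678870*(1/1486) = 339435/743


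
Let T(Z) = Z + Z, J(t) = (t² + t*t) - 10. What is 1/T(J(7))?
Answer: 1/176 ≈ 0.0056818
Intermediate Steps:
J(t) = -10 + 2*t² (J(t) = (t² + t²) - 10 = 2*t² - 10 = -10 + 2*t²)
T(Z) = 2*Z
1/T(J(7)) = 1/(2*(-10 + 2*7²)) = 1/(2*(-10 + 2*49)) = 1/(2*(-10 + 98)) = 1/(2*88) = 1/176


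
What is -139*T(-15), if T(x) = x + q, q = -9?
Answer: 3336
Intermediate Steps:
T(x) = -9 + x (T(x) = x - 9 = -9 + x)
-139*T(-15) = -139*(-9 - 15) = -139*(-24) = 3336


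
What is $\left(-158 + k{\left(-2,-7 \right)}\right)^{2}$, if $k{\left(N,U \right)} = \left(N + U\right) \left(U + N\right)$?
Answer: $5929$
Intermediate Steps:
$k{\left(N,U \right)} = \left(N + U\right)^{2}$ ($k{\left(N,U \right)} = \left(N + U\right) \left(N + U\right) = \left(N + U\right)^{2}$)
$\left(-158 + k{\left(-2,-7 \right)}\right)^{2} = \left(-158 + \left(-2 - 7\right)^{2}\right)^{2} = \left(-158 + \left(-9\right)^{2}\right)^{2} = \left(-158 + 81\right)^{2} = \left(-77\right)^{2} = 5929$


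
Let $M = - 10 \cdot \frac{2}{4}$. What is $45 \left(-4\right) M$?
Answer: $900$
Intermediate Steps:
$M = -5$ ($M = - 10 \cdot 2 \cdot \frac{1}{4} = \left(-10\right) \frac{1}{2} = -5$)
$45 \left(-4\right) M = 45 \left(-4\right) \left(-5\right) = \left(-180\right) \left(-5\right) = 900$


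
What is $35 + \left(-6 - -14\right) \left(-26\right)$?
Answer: $-173$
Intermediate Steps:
$35 + \left(-6 - -14\right) \left(-26\right) = 35 + \left(-6 + 14\right) \left(-26\right) = 35 + 8 \left(-26\right) = 35 - 208 = -173$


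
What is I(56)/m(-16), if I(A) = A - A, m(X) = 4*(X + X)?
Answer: 0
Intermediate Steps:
m(X) = 8*X (m(X) = 4*(2*X) = 8*X)
I(A) = 0
I(56)/m(-16) = 0/((8*(-16))) = 0/(-128) = 0*(-1/128) = 0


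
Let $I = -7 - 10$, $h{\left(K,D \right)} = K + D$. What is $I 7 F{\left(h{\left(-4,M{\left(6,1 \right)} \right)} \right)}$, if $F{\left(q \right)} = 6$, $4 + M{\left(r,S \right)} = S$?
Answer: $-714$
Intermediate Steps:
$M{\left(r,S \right)} = -4 + S$
$h{\left(K,D \right)} = D + K$
$I = -17$
$I 7 F{\left(h{\left(-4,M{\left(6,1 \right)} \right)} \right)} = \left(-17\right) 7 \cdot 6 = \left(-119\right) 6 = -714$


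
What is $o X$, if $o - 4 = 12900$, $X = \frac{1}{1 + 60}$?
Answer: $\frac{12904}{61} \approx 211.54$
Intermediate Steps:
$X = \frac{1}{61} \approx 0.016393$
$o = 12904$ ($o = 4 + 12900 = 12904$)
$o X = 12904 \cdot \frac{1}{61} = \frac{12904}{61}$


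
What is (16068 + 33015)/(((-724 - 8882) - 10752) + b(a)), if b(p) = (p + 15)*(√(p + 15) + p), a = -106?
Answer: -40444392/8884655 + 343581*I*√91/8884655 ≈ -4.5522 + 0.3689*I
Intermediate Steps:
b(p) = (15 + p)*(p + √(15 + p)) (b(p) = (15 + p)*(√(15 + p) + p) = (15 + p)*(p + √(15 + p)))
(16068 + 33015)/(((-724 - 8882) - 10752) + b(a)) = (16068 + 33015)/(((-724 - 8882) - 10752) + ((-106)² + 15*(-106) + 15*√(15 - 106) - 106*√(15 - 106))) = 49083/((-9606 - 10752) + (11236 - 1590 + 15*√(-91) - 106*I*√91)) = 49083/(-20358 + (11236 - 1590 + 15*(I*√91) - 106*I*√91)) = 49083/(-20358 + (11236 - 1590 + 15*I*√91 - 106*I*√91)) = 49083/(-20358 + (9646 - 91*I*√91)) = 49083/(-10712 - 91*I*√91)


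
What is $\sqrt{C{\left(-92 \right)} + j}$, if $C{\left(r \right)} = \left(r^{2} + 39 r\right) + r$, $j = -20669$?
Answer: $3 i \sqrt{1765} \approx 126.04 i$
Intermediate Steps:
$C{\left(r \right)} = r^{2} + 40 r$
$\sqrt{C{\left(-92 \right)} + j} = \sqrt{- 92 \left(40 - 92\right) - 20669} = \sqrt{\left(-92\right) \left(-52\right) - 20669} = \sqrt{4784 - 20669} = \sqrt{-15885} = 3 i \sqrt{1765}$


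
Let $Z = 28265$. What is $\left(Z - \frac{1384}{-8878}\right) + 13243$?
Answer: $\frac{184254704}{4439} \approx 41508.0$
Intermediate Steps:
$\left(Z - \frac{1384}{-8878}\right) + 13243 = \left(28265 - \frac{1384}{-8878}\right) + 13243 = \left(28265 - - \frac{692}{4439}\right) + 13243 = \left(28265 + \frac{692}{4439}\right) + 13243 = \frac{125469027}{4439} + 13243 = \frac{184254704}{4439}$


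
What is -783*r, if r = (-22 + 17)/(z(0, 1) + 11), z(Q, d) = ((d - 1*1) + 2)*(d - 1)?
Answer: 3915/11 ≈ 355.91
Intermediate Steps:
z(Q, d) = (1 + d)*(-1 + d) (z(Q, d) = ((d - 1) + 2)*(-1 + d) = ((-1 + d) + 2)*(-1 + d) = (1 + d)*(-1 + d))
r = -5/11 (r = (-22 + 17)/((-1 + 1²) + 11) = -5/((-1 + 1) + 11) = -5/(0 + 11) = -5/11 ≈ -0.45455)
-783*r = -783*(-5/11) = 3915/11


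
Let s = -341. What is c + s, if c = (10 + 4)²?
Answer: -145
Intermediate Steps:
c = 196 (c = 14² = 196)
c + s = 196 - 341 = -145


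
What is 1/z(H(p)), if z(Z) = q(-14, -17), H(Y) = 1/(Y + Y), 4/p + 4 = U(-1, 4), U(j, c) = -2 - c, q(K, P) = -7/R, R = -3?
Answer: 3/7 ≈ 0.42857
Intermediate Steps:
q(K, P) = 7/3 (q(K, P) = -7/(-3) = -7*(-⅓) = 7/3)
p = -⅖ (p = 4/(-4 + (-2 - 1*4)) = 4/(-4 + (-2 - 4)) = 4/(-4 - 6) = 4/(-10) = 4*(-⅒) = -⅖ ≈ -0.40000)
H(Y) = 1/(2*Y)
z(Z) = 7/3
1/z(H(p)) = 1/(7/3) = 3/7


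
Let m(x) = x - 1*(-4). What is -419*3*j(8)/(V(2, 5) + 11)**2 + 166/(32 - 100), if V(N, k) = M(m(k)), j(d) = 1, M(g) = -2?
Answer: -16487/918 ≈ -17.960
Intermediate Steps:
m(x) = 4 + x (m(x) = x + 4 = 4 + x)
V(N, k) = -2
-419*3*j(8)/(V(2, 5) + 11)**2 + 166/(32 - 100) = -419*3/(-2 + 11)**2 + 166/(32 - 100) = -419/(9**2/3) + 166/(-68) = -419/(81*(1/3)) + 166*(-1/68) = -419/27 - 83/34 = -16487/918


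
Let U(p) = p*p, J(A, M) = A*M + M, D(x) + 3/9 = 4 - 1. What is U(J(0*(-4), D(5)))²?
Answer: 4096/81 ≈ 50.568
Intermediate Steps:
D(x) = 8/3 (D(x) = -⅓ + (4 - 1) = -⅓ + 3 = 8/3)
J(A, M) = M + A*M
U(p) = p²
U(J(0*(-4), D(5)))² = ((8*(1 + 0*(-4))/3)²)² = ((8*(1 + 0)/3)²)² = (((8/3)*1)²)² = ((8/3)²)² = (64/9)² = 4096/81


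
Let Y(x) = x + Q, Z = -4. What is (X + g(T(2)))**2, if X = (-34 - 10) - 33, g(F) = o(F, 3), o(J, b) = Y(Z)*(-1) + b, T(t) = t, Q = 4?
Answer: 5476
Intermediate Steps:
Y(x) = 4 + x (Y(x) = x + 4 = 4 + x)
o(J, b) = b (o(J, b) = (4 - 4)*(-1) + b = 0*(-1) + b = 0 + b = b)
g(F) = 3
X = -77 (X = -44 - 33 = -77)
(X + g(T(2)))**2 = (-77 + 3)**2 = (-74)**2 = 5476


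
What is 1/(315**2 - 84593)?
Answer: 1/14632 ≈ 6.8343e-5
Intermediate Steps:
1/(315**2 - 84593) = 1/(99225 - 84593) = 1/14632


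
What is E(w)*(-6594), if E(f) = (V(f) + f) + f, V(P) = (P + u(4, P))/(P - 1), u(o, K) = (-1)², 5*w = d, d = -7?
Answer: 86821/5 ≈ 17364.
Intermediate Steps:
w = -7/5 (w = (⅕)*(-7) = -7/5 ≈ -1.4000)
u(o, K) = 1
V(P) = (1 + P)/(-1 + P) (V(P) = (P + 1)/(P - 1) = (1 + P)/(-1 + P))
E(f) = 2*f + (1 + f)/(-1 + f) (E(f) = ((1 + f)/(-1 + f) + f) + f = (f + (1 + f)/(-1 + f)) + f = 2*f + (1 + f)/(-1 + f))
E(w)*(-6594) = ((1 - 1*(-7/5) + 2*(-7/5)²)/(-1 - 7/5))*(-6594) = ((1 + 7/5 + 2*(49/25))/(-12/5))*(-6594) = -5*(1 + 7/5 + 98/25)/12*(-6594) = -5/12*158/25*(-6594) = -79/30*(-6594) = 86821/5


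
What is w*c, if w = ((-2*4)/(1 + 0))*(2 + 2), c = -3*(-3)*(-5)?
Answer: 1440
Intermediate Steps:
c = -45 (c = 9*(-5) = -45)
w = -32 (w = -8/1*4 = -8*1*4 = -8*4 = -32)
w*c = -32*(-45) = 1440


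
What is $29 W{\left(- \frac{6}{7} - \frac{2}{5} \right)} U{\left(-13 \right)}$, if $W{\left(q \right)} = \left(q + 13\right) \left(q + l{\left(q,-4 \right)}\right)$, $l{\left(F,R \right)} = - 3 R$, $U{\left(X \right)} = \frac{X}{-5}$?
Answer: $\frac{58260072}{6125} \approx 9511.8$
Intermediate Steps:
$U{\left(X \right)} = - \frac{X}{5}$ ($U{\left(X \right)} = X \left(- \frac{1}{5}\right) = - \frac{X}{5}$)
$W{\left(q \right)} = \left(12 + q\right) \left(13 + q\right)$ ($W{\left(q \right)} = \left(q + 13\right) \left(q - -12\right) = \left(13 + q\right) \left(q + 12\right) = \left(13 + q\right) \left(12 + q\right) = \left(12 + q\right) \left(13 + q\right)$)
$29 W{\left(- \frac{6}{7} - \frac{2}{5} \right)} U{\left(-13 \right)} = 29 \left(156 + \left(- \frac{6}{7} - \frac{2}{5}\right)^{2} + 25 \left(- \frac{6}{7} - \frac{2}{5}\right)\right) \left(\left(- \frac{1}{5}\right) \left(-13\right)\right) = 29 \left(156 + \left(\left(-6\right) \frac{1}{7} - \frac{2}{5}\right)^{2} + 25 \left(\left(-6\right) \frac{1}{7} - \frac{2}{5}\right)\right) \frac{13}{5} = 29 \left(156 + \left(- \frac{6}{7} - \frac{2}{5}\right)^{2} + 25 \left(- \frac{6}{7} - \frac{2}{5}\right)\right) \frac{13}{5} = 29 \left(156 + \left(- \frac{44}{35}\right)^{2} + 25 \left(- \frac{44}{35}\right)\right) \frac{13}{5} = 29 \left(156 + \frac{1936}{1225} - \frac{220}{7}\right) \frac{13}{5} = 29 \cdot \frac{154536}{1225} \cdot \frac{13}{5} = \frac{4481544}{1225} \cdot \frac{13}{5} = \frac{58260072}{6125}$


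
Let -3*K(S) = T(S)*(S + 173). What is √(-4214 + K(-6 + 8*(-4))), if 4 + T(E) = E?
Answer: 2*I*√581 ≈ 48.208*I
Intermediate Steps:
T(E) = -4 + E
K(S) = -(-4 + S)*(173 + S)/3 (K(S) = -(-4 + S)*(S + 173)/3 = -(-4 + S)*(173 + S)/3)
√(-4214 + K(-6 + 8*(-4))) = √(-4214 - (-4 + (-6 + 8*(-4)))*(173 + (-6 + 8*(-4)))/3) = √(-4214 - (-4 + (-6 - 32))*(173 + (-6 - 32))/3) = √(-4214 - (-4 - 38)*(173 - 38)/3) = √(-4214 - ⅓*(-42)*135) = √(-4214 + 1890) = √(-2324) = 2*I*√581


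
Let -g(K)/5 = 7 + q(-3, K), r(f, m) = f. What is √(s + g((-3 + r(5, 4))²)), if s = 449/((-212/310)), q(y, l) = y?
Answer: I*√7601790/106 ≈ 26.011*I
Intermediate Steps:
g(K) = -20 (g(K) = -5*(7 - 3) = -5*4 = -20)
s = -69595/106 (s = 449/((-212*1/310)) = 449/(-106/155) = 449*(-155/106) = -69595/106 ≈ -656.56)
√(s + g((-3 + r(5, 4))²)) = √(-69595/106 - 20) = √(-71715/106) = I*√7601790/106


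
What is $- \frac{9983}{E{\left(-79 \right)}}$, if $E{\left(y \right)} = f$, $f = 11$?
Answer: $- \frac{9983}{11} \approx -907.54$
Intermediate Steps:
$E{\left(y \right)} = 11$
$- \frac{9983}{E{\left(-79 \right)}} = - \frac{9983}{11}$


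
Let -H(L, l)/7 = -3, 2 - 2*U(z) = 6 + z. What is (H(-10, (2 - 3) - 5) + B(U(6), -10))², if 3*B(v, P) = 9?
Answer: 576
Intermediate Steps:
U(z) = -2 - z/2 (U(z) = 1 - (6 + z)/2 = 1 + (-3 - z/2) = -2 - z/2)
H(L, l) = 21 (H(L, l) = -7*(-3) = 21)
B(v, P) = 3 (B(v, P) = (⅓)*9 = 3)
(H(-10, (2 - 3) - 5) + B(U(6), -10))² = (21 + 3)² = 24² = 576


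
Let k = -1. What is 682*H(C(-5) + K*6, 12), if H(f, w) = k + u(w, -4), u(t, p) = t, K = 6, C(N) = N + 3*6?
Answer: 7502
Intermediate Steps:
C(N) = 18 + N (C(N) = N + 18 = 18 + N)
H(f, w) = -1 + w
682*H(C(-5) + K*6, 12) = 682*(-1 + 12) = 682*11 = 7502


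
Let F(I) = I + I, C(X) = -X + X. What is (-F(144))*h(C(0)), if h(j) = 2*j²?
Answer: 0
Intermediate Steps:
C(X) = 0
F(I) = 2*I
(-F(144))*h(C(0)) = (-2*144)*(2*0²) = (-1*288)*(2*0) = -288*0 = 0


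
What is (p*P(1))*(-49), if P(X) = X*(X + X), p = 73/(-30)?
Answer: 3577/15 ≈ 238.47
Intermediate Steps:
p = -73/30 (p = 73*(-1/30) = -73/30 ≈ -2.4333)
P(X) = 2*X**2 (P(X) = X*(2*X) = 2*X**2)
(p*P(1))*(-49) = -73*1**2/15*(-49) = -73/15*(-49) = 3577/15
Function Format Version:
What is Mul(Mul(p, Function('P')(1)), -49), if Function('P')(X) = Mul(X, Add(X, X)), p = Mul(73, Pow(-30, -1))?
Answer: Rational(3577, 15) ≈ 238.47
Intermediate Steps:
p = Rational(-73, 30) (p = Mul(73, Rational(-1, 30)) = Rational(-73, 30) ≈ -2.4333)
Function('P')(X) = Mul(2, Pow(X, 2)) (Function('P')(X) = Mul(X, Mul(2, X)) = Mul(2, Pow(X, 2)))
Mul(Mul(p, Function('P')(1)), -49) = Mul(Mul(Rational(-73, 30), Mul(2, Pow(1, 2))), -49) = Mul(Mul(Rational(-73, 30), Mul(2, 1)), -49) = Mul(Mul(Rational(-73, 30), 2), -49) = Mul(Rational(-73, 15), -49) = Rational(3577, 15)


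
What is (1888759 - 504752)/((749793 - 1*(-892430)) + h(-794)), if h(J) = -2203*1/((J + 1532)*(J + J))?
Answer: 1621978699608/1924593393715 ≈ 0.84276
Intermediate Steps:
h(J) = -2203/(2*J*(1532 + J)) (h(J) = -2203*1/(2*J*(1532 + J)) = -2203/(2*J*(1532 + J)))
(1888759 - 504752)/((749793 - 1*(-892430)) + h(-794)) = (1888759 - 504752)/((749793 - 1*(-892430)) - 2203/2/(-794*(1532 - 794))) = 1384007/((749793 + 892430) - 2203/2*(-1/794)/738) = 1384007/(1642223 - 2203/2*(-1/794)*1/738) = 1384007/(1642223 + 2203/1171944) = 1384007/(1924593393715/1171944) = 1384007*(1171944/1924593393715) = 1621978699608/1924593393715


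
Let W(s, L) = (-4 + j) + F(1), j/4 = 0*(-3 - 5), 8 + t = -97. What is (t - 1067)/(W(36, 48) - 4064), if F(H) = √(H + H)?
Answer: 2383848/8274311 + 586*√2/8274311 ≈ 0.28820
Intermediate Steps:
t = -105 (t = -8 - 97 = -105)
j = 0 (j = 4*(0*(-3 - 5)) = 4*(0*(-8)) = 4*0 = 0)
F(H) = √2*√H (F(H) = √(2*H) = √2*√H)
W(s, L) = -4 + √2 (W(s, L) = (-4 + 0) + √2*√1 = -4 + √2*1 = -4 + √2)
(t - 1067)/(W(36, 48) - 4064) = (-105 - 1067)/((-4 + √2) - 4064) = -1172/(-4068 + √2)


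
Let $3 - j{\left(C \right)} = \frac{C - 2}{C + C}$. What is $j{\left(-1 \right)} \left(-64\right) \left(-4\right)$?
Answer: $384$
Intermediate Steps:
$j{\left(C \right)} = 3 - \frac{-2 + C}{2 C}$ ($j{\left(C \right)} = 3 - \frac{C - 2}{C + C} = 3 - \frac{-2 + C}{2 C}$)
$j{\left(-1 \right)} \left(-64\right) \left(-4\right) = \left(\frac{5}{2} + \frac{1}{-1}\right) \left(-64\right) \left(-4\right) = \left(\frac{5}{2} - 1\right) \left(-64\right) \left(-4\right) = \frac{3}{2} \left(-64\right) \left(-4\right) = \left(-96\right) \left(-4\right) = 384$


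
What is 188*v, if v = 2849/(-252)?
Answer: -19129/9 ≈ -2125.4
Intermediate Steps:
v = -407/36 (v = 2849*(-1/252) = -407/36 ≈ -11.306)
188*v = 188*(-407/36) = -19129/9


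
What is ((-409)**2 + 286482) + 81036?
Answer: 534799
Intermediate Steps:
((-409)**2 + 286482) + 81036 = (167281 + 286482) + 81036 = 453763 + 81036 = 534799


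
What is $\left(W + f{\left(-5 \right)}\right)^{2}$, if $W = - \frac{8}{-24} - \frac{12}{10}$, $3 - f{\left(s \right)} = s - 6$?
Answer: $\frac{38809}{225} \approx 172.48$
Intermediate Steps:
$f{\left(s \right)} = 9 - s$ ($f{\left(s \right)} = 3 - \left(s - 6\right) = 3 - \left(-6 + s\right) = 9 - s$)
$W = - \frac{13}{15}$ ($W = \left(-8\right) \left(- \frac{1}{24}\right) - \frac{6}{5} = \frac{1}{3} - \frac{6}{5} = - \frac{13}{15} \approx -0.86667$)
$\left(W + f{\left(-5 \right)}\right)^{2} = \left(- \frac{13}{15} + \left(9 - -5\right)\right)^{2} = \left(- \frac{13}{15} + \left(9 + 5\right)\right)^{2} = \left(- \frac{13}{15} + 14\right)^{2} = \left(\frac{197}{15}\right)^{2} = \frac{38809}{225}$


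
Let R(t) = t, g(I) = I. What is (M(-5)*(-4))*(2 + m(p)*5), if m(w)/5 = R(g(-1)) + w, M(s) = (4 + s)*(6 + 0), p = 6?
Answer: 3048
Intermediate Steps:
M(s) = 24 + 6*s (M(s) = (4 + s)*6 = 24 + 6*s)
m(w) = -5 + 5*w (m(w) = 5*(-1 + w) = -5 + 5*w)
(M(-5)*(-4))*(2 + m(p)*5) = ((24 + 6*(-5))*(-4))*(2 + (-5 + 5*6)*5) = ((24 - 30)*(-4))*(2 + (-5 + 30)*5) = (-6*(-4))*(2 + 25*5) = 24*(2 + 125) = 24*127 = 3048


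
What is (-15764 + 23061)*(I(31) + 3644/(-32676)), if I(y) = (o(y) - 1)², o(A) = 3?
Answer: 231789205/8169 ≈ 28374.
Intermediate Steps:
I(y) = 4 (I(y) = (3 - 1)² = 2² = 4)
(-15764 + 23061)*(I(31) + 3644/(-32676)) = (-15764 + 23061)*(4 + 3644/(-32676)) = 7297*(4 + 3644*(-1/32676)) = 7297*(4 - 911/8169) = 7297*(31765/8169) = 231789205/8169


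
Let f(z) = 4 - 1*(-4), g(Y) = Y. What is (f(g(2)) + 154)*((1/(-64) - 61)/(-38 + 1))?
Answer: 316305/1184 ≈ 267.15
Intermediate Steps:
f(z) = 8 (f(z) = 4 + 4 = 8)
(f(g(2)) + 154)*((1/(-64) - 61)/(-38 + 1)) = (8 + 154)*((1/(-64) - 61)/(-38 + 1)) = 162*((-1/64 - 61)/(-37)) = 162*(-3905/64*(-1/37)) = 162*(3905/2368) = 316305/1184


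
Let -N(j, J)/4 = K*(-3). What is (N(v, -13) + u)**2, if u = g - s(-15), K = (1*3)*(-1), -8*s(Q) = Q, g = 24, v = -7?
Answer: 12321/64 ≈ 192.52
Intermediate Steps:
s(Q) = -Q/8
K = -3 (K = 3*(-1) = -3)
N(j, J) = -36 (N(j, J) = -(-12)*(-3) = -4*9 = -36)
u = 177/8 (u = 24 - (-1)*(-15)/8 = 24 - 1*15/8 = 24 - 15/8 = 177/8 ≈ 22.125)
(N(v, -13) + u)**2 = (-36 + 177/8)**2 = (-111/8)**2 = 12321/64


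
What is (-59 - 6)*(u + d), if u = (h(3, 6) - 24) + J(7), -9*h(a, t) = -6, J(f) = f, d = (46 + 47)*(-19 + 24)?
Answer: -87490/3 ≈ -29163.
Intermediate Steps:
d = 465 (d = 93*5 = 465)
h(a, t) = ⅔ (h(a, t) = -⅑*(-6) = ⅔)
u = -49/3 (u = (⅔ - 24) + 7 = -70/3 + 7 = -49/3 ≈ -16.333)
(-59 - 6)*(u + d) = (-59 - 6)*(-49/3 + 465) = -65*1346/3 = -87490/3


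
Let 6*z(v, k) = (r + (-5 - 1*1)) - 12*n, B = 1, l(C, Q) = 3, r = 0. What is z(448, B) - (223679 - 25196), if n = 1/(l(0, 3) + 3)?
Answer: -595453/3 ≈ -1.9848e+5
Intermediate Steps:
n = ⅙ (n = 1/(3 + 3) = 1/6 = ⅙ ≈ 0.16667)
z(v, k) = -4/3 (z(v, k) = ((0 + (-5 - 1*1)) - 12*⅙)/6 = ((0 + (-5 - 1)) - 2)/6 = ((0 - 6) - 2)/6 = (-6 - 2)/6 = (⅙)*(-8) = -4/3)
z(448, B) - (223679 - 25196) = -4/3 - (223679 - 25196) = -4/3 - 1*198483 = -4/3 - 198483 = -595453/3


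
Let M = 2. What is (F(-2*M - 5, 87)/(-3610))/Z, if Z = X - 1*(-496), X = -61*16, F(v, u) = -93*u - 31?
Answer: -4061/866400 ≈ -0.0046872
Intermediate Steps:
F(v, u) = -31 - 93*u
X = -976
Z = -480 (Z = -976 - 1*(-496) = -976 + 496 = -480)
(F(-2*M - 5, 87)/(-3610))/Z = ((-31 - 93*87)/(-3610))/(-480) = ((-31 - 8091)*(-1/3610))*(-1/480) = -8122*(-1/3610)*(-1/480) = (4061/1805)*(-1/480) = -4061/866400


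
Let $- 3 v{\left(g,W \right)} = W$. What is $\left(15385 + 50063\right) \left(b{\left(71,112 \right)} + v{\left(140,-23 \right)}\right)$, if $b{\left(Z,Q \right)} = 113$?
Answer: $7897392$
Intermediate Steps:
$v{\left(g,W \right)} = - \frac{W}{3}$
$\left(15385 + 50063\right) \left(b{\left(71,112 \right)} + v{\left(140,-23 \right)}\right) = \left(15385 + 50063\right) \left(113 - - \frac{23}{3}\right) = 65448 \left(113 + \frac{23}{3}\right) = 65448 \cdot \frac{362}{3} = 7897392$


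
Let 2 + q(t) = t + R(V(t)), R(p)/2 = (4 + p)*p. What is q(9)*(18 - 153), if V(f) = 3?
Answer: -6615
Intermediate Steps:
R(p) = 2*p*(4 + p) (R(p) = 2*((4 + p)*p) = 2*(p*(4 + p)) = 2*p*(4 + p))
q(t) = 40 + t (q(t) = -2 + (t + 2*3*(4 + 3)) = -2 + (t + 2*3*7) = -2 + (t + 42) = -2 + (42 + t) = 40 + t)
q(9)*(18 - 153) = (40 + 9)*(18 - 153) = 49*(-135) = -6615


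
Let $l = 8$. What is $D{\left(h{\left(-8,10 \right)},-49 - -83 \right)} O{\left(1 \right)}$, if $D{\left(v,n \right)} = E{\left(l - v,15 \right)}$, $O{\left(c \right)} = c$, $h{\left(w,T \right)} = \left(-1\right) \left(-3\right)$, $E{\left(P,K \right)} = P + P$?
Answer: $10$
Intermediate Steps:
$E{\left(P,K \right)} = 2 P$
$h{\left(w,T \right)} = 3$
$D{\left(v,n \right)} = 16 - 2 v$ ($D{\left(v,n \right)} = 2 \left(8 - v\right) = 16 - 2 v$)
$D{\left(h{\left(-8,10 \right)},-49 - -83 \right)} O{\left(1 \right)} = \left(16 - 6\right) 1 = 10 \cdot 1 = 10$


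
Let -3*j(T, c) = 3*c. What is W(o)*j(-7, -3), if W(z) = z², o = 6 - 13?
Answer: 147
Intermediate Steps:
j(T, c) = -c
o = -7
W(o)*j(-7, -3) = (-7)²*(-1*(-3)) = 49*3 = 147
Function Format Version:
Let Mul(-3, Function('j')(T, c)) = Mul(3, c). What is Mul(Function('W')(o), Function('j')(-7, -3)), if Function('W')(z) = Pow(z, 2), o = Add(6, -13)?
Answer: 147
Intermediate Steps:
Function('j')(T, c) = Mul(-1, c) (Function('j')(T, c) = Mul(Rational(-1, 3), Mul(3, c)) = Mul(-1, c))
o = -7
Mul(Function('W')(o), Function('j')(-7, -3)) = Mul(Pow(-7, 2), Mul(-1, -3)) = Mul(49, 3) = 147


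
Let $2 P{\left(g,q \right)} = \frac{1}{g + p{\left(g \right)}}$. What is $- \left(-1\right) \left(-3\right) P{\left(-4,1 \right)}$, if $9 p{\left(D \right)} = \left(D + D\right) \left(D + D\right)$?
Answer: $- \frac{27}{56} \approx -0.48214$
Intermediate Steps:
$p{\left(D \right)} = \frac{4 D^{2}}{9}$ ($p{\left(D \right)} = \frac{\left(D + D\right) \left(D + D\right)}{9} = \frac{2 D 2 D}{9} = \frac{4 D^{2}}{9}$)
$P{\left(g,q \right)} = \frac{1}{2 \left(g + \frac{4 g^{2}}{9}\right)}$
$- \left(-1\right) \left(-3\right) P{\left(-4,1 \right)} = - \left(-1\right) \left(-3\right) \frac{9}{2 \left(-4\right) \left(9 + 4 \left(-4\right)\right)} = \left(-1\right) 3 \cdot \frac{9}{2} \left(- \frac{1}{4}\right) \frac{1}{9 - 16} = - 3 \cdot \frac{9}{2} \left(- \frac{1}{4}\right) \frac{1}{-7} = - 3 \cdot \frac{9}{2} \left(- \frac{1}{4}\right) \left(- \frac{1}{7}\right) = \left(-3\right) \frac{9}{56} = - \frac{27}{56}$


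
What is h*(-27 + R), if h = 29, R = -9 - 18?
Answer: -1566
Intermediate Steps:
R = -27
h*(-27 + R) = 29*(-27 - 27) = 29*(-54) = -1566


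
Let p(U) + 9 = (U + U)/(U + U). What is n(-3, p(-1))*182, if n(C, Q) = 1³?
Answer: 182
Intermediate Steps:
p(U) = -8 (p(U) = -9 + (U + U)/(U + U) = -9 + (2*U)/((2*U)) = -9 + (2*U)*(1/(2*U)) = -9 + 1 = -8)
n(C, Q) = 1
n(-3, p(-1))*182 = 1*182 = 182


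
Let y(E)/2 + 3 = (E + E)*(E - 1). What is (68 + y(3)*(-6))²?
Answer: 1600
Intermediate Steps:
y(E) = -6 + 4*E*(-1 + E) (y(E) = -6 + 2*((E + E)*(E - 1)) = -6 + 2*((2*E)*(-1 + E)) = -6 + 2*(2*E*(-1 + E)) = -6 + 4*E*(-1 + E))
(68 + y(3)*(-6))² = (68 + (-6 - 4*3 + 4*3²)*(-6))² = (68 + (-6 - 12 + 4*9)*(-6))² = (68 + (-6 - 12 + 36)*(-6))² = (68 + 18*(-6))² = (68 - 108)² = (-40)² = 1600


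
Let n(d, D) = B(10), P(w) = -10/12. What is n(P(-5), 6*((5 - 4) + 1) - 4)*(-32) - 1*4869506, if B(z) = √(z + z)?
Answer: -4869506 - 64*√5 ≈ -4.8696e+6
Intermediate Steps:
P(w) = -⅚ (P(w) = -10*1/12 = -⅚)
B(z) = √2*√z (B(z) = √(2*z) = √2*√z)
n(d, D) = 2*√5 (n(d, D) = √2*√10 = 2*√5)
n(P(-5), 6*((5 - 4) + 1) - 4)*(-32) - 1*4869506 = (2*√5)*(-32) - 1*4869506 = -64*√5 - 4869506 = -4869506 - 64*√5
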